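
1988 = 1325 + 663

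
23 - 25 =  -  2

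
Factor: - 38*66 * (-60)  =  2^4*3^2*5^1*11^1 * 19^1 = 150480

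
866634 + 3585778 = 4452412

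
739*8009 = 5918651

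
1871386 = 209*8954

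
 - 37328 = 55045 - 92373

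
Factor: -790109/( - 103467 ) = 3^(  -  1)*7^( - 1)*13^( - 1 )*17^1*379^( - 1)*46477^1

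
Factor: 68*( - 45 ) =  - 2^2*3^2 * 5^1 *17^1 = - 3060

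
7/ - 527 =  - 1 + 520/527 = - 0.01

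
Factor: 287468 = 2^2*71867^1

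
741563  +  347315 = 1088878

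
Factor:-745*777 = -578865=- 3^1*5^1*7^1 * 37^1*149^1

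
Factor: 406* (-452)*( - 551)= 101115112=2^3  *7^1*19^1*29^2*113^1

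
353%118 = 117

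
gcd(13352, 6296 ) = 8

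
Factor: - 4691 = -4691^1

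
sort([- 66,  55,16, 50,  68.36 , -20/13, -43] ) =[-66, - 43, - 20/13,  16,  50,55,68.36 ]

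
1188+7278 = 8466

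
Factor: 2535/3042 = 2^( - 1)*3^( -1)*5^1  =  5/6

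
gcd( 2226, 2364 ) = 6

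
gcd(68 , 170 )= 34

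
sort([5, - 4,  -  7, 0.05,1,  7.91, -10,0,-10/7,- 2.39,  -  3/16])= [ - 10,  -  7, - 4, - 2.39, - 10/7, - 3/16, 0,0.05,1,5, 7.91 ]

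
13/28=13/28 = 0.46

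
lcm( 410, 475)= 38950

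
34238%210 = 8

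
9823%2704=1711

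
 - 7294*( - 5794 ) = 42261436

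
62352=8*7794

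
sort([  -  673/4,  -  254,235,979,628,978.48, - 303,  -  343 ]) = [  -  343, - 303,- 254, - 673/4, 235, 628,978.48, 979]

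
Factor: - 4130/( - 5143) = 2^1*5^1*7^1*37^( - 1 )*59^1*139^ ( - 1) 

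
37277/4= 37277/4 = 9319.25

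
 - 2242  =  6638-8880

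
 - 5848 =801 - 6649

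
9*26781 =241029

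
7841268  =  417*18804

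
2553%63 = 33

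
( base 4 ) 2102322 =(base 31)9O9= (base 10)9402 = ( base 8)22272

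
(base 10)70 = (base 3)2121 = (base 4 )1012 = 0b1000110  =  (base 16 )46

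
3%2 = 1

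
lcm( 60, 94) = 2820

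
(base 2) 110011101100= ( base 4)303230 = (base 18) a3e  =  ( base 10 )3308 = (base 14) 12C4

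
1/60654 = 1/60654 = 0.00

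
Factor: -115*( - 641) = 5^1*23^1*641^1= 73715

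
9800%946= 340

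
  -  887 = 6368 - 7255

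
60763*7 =425341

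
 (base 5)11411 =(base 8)1530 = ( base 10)856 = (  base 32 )QO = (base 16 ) 358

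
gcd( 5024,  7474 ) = 2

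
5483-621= 4862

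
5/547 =5/547 =0.01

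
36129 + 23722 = 59851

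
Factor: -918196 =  - 2^2*229549^1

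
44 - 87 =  - 43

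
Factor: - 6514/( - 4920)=3257/2460= 2^( - 2)*3^( - 1)*5^ ( - 1)*41^( - 1 )*3257^1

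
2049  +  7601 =9650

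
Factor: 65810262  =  2^1 * 3^1*7^1*19^1 *82469^1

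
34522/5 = 34522/5= 6904.40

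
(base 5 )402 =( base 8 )146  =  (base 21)4i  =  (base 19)57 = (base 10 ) 102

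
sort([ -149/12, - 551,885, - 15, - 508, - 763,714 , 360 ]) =[ - 763, - 551,-508, - 15, - 149/12, 360,714,885]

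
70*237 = 16590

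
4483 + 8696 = 13179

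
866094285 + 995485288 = 1861579573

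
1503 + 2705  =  4208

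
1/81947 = 1/81947 = 0.00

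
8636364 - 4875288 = 3761076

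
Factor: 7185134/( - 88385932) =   -  2^( -1 )*11^1* 4591^(-1)*4813^( - 1 )*326597^1=-3592567/44192966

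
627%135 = 87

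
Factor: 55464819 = 3^1*19^1 *973067^1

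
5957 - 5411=546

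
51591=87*593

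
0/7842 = 0=0.00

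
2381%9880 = 2381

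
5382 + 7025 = 12407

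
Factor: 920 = 2^3*5^1*23^1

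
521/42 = 12  +  17/42 = 12.40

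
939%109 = 67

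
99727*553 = 55149031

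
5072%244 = 192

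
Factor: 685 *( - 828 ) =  - 2^2 * 3^2*5^1*23^1* 137^1 =- 567180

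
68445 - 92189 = - 23744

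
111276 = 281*396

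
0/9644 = 0 = 0.00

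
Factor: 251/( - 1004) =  - 2^( - 2)=-1/4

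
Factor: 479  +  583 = 1062 = 2^1*3^2 * 59^1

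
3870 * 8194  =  31710780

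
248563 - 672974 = - 424411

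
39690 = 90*441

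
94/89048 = 47/44524= 0.00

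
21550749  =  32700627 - 11149878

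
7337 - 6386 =951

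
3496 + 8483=11979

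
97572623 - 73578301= 23994322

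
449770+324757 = 774527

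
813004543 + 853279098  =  1666283641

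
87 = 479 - 392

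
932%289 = 65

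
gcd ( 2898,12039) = 3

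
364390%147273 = 69844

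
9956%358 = 290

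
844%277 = 13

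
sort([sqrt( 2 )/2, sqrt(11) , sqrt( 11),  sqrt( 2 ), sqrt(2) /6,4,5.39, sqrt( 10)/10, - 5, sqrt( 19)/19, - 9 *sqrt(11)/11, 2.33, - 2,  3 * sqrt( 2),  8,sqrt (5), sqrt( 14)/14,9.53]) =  [  -  5, - 9*sqrt(11)/11, - 2, sqrt(19 )/19, sqrt(2 )/6,  sqrt(14 )/14, sqrt( 10)/10 , sqrt ( 2)/2, sqrt(2), sqrt( 5), 2.33,sqrt(11),sqrt(11),  4 , 3 * sqrt( 2),5.39, 8, 9.53 ]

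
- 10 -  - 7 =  -3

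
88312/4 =22078 = 22078.00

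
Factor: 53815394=2^1*733^1 *36709^1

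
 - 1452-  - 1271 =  - 181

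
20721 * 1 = 20721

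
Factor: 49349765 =5^1*47^1*  373^1*563^1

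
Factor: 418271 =7^1 *59753^1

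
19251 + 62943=82194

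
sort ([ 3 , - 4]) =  [-4, 3]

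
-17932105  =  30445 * ( - 589)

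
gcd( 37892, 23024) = 4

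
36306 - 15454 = 20852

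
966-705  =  261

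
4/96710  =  2/48355 = 0.00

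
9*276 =2484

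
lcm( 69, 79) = 5451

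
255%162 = 93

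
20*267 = 5340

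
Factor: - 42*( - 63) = 2^1*3^3* 7^2=2646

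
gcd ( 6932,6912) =4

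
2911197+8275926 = 11187123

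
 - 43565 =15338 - 58903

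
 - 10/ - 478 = 5/239  =  0.02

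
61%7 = 5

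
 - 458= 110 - 568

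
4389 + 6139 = 10528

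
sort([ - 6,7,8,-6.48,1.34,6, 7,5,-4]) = [ - 6.48, - 6,-4,1.34,5,6,7,7,8]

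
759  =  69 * 11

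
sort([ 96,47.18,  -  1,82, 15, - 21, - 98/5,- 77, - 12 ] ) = [ - 77,  -  21, - 98/5, - 12 , - 1  ,  15, 47.18, 82,96]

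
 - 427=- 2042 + 1615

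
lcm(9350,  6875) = 233750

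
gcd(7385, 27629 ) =7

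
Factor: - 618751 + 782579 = 163828=2^2*7^1 *5851^1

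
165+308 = 473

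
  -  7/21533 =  - 7/21533 = -0.00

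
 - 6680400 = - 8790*760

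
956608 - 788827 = 167781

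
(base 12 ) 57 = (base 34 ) 1x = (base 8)103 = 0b1000011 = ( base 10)67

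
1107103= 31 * 35713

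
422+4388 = 4810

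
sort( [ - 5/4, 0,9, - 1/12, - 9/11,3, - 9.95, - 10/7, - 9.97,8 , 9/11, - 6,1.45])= [ - 9.97, - 9.95,-6,-10/7,  -  5/4,-9/11,- 1/12, 0,9/11 , 1.45,3, 8 , 9]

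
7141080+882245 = 8023325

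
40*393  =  15720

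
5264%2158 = 948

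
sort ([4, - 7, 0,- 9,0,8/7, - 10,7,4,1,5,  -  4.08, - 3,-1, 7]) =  [ - 10, - 9, - 7, - 4.08 ,-3,  -  1,0 , 0,  1, 8/7,4,4,5,7,7]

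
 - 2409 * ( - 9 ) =21681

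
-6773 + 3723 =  -3050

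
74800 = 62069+12731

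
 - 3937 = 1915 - 5852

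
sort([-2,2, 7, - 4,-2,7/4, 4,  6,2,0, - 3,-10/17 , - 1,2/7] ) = [  -  4, - 3, - 2,- 2,- 1,  -  10/17, 0, 2/7,7/4,2,2,4,6,7 ]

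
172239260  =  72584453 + 99654807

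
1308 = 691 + 617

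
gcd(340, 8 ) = 4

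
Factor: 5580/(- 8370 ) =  - 2^1*3^( - 1) = - 2/3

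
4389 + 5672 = 10061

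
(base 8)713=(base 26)HH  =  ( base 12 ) 323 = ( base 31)ep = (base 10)459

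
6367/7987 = 6367/7987 = 0.80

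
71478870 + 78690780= 150169650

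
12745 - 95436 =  - 82691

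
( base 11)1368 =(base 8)3350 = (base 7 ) 5104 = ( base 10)1768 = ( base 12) 1034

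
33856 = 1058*32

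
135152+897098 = 1032250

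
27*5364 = 144828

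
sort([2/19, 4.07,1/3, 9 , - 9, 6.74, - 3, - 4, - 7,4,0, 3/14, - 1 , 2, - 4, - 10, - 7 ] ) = [ - 10, - 9,  -  7, - 7, - 4, - 4,- 3, - 1, 0, 2/19 , 3/14,1/3 , 2,  4, 4.07,6.74, 9]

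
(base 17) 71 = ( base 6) 320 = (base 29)44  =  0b1111000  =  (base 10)120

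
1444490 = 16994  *85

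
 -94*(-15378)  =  1445532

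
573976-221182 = 352794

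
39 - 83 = - 44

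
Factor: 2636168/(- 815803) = -2^3*19^( - 1)*23^1*14327^1*42937^(  -  1 ) 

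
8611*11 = 94721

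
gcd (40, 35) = 5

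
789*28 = 22092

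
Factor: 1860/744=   2^( - 1)*5^1 = 5/2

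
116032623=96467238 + 19565385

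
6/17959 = 6/17959=0.00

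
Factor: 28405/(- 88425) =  -5681/17685=- 3^( - 3) * 5^( - 1 ) * 13^1*19^1*23^1*131^( - 1)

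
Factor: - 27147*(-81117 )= 2202083199 = 3^3*9013^1*9049^1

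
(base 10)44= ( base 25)1J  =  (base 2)101100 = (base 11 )40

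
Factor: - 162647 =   -  41^1*3967^1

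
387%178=31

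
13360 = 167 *80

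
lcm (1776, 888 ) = 1776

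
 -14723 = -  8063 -6660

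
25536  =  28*912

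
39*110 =4290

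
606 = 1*606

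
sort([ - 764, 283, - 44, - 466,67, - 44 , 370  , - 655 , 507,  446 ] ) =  [ - 764, - 655, - 466,- 44, - 44,67, 283,370, 446, 507]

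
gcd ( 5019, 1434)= 717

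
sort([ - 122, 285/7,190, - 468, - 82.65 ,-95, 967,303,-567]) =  [ - 567, - 468, - 122,-95, - 82.65, 285/7, 190,303, 967 ] 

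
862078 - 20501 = 841577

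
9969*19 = 189411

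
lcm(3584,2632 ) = 168448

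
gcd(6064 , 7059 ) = 1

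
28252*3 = 84756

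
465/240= 1+15/16 = 1.94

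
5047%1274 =1225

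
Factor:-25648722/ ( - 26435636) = 12824361/13217818= 2^( - 1)*3^2*11^1*73^(  -  1 )*90533^( - 1 )*129539^1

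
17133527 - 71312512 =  - 54178985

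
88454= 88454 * 1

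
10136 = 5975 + 4161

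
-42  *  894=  - 37548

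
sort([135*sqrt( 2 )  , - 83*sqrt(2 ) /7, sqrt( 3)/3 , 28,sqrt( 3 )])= [ -83*sqrt(2 ) /7,sqrt(3) /3,sqrt(3),  28,135*sqrt ( 2 )]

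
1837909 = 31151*59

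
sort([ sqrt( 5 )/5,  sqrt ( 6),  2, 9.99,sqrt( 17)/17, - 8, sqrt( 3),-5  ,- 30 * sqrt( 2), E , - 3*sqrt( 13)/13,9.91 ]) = [- 30*sqrt( 2 ), - 8, - 5, - 3 * sqrt(13 ) /13,sqrt( 17)/17,  sqrt( 5 ) /5,sqrt( 3 ),2, sqrt( 6),  E,9.91,  9.99]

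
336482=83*4054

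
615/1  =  615 = 615.00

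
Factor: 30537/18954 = 29/18= 2^( - 1)*3^( - 2) * 29^1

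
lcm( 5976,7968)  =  23904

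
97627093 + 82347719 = 179974812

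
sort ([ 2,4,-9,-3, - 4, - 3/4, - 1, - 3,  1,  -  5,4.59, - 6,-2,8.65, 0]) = [  -  9, - 6, - 5, - 4,-3, - 3, - 2,-1,-3/4,0,1, 2,4,4.59,  8.65]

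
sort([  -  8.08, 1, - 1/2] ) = [- 8.08, - 1/2  ,  1] 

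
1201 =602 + 599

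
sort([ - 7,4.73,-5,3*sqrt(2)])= [ - 7, - 5,3*sqrt(2),4.73]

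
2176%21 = 13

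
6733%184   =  109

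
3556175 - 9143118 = -5586943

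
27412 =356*77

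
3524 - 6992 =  - 3468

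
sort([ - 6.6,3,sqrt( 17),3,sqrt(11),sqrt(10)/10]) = [ - 6.6,sqrt( 10)/10,3,3, sqrt( 11),sqrt( 17)]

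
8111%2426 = 833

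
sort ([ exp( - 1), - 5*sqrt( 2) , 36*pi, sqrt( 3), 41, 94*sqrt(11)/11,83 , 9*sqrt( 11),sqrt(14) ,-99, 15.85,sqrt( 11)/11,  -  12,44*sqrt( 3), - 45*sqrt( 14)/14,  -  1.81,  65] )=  [ - 99, - 45*sqrt( 14)/14,- 12 ,- 5*sqrt( 2 ), - 1.81, sqrt(11)/11,  exp ( - 1), sqrt (3),  sqrt( 14 ),15.85, 94 * sqrt(11) /11, 9*sqrt( 11 ), 41, 65,  44*sqrt(3), 83,36 * pi ] 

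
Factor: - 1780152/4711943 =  - 2^3*3^1 * 11^2 * 19^( - 1 )*613^1*247997^( - 1 )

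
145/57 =145/57 = 2.54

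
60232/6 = 10038+2/3= 10038.67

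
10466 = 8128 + 2338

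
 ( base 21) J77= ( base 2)10000101010101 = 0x2155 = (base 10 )8533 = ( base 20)116d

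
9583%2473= 2164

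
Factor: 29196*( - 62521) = - 1825363116   =  - 2^2 * 3^2*103^1  *607^1 * 811^1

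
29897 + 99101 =128998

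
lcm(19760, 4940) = 19760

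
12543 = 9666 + 2877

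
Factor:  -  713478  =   -2^1 * 3^1* 118913^1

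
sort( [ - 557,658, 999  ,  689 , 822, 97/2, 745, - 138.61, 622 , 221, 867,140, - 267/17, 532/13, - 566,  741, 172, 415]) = [ -566, - 557, - 138.61, - 267/17, 532/13 , 97/2,140, 172,221, 415, 622,658, 689,741,  745,822,867, 999]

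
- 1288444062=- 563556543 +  - 724887519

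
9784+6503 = 16287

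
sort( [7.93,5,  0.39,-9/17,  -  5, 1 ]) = [-5,-9/17, 0.39,  1, 5,7.93 ]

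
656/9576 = 82/1197 =0.07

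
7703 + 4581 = 12284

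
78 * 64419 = 5024682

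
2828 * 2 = 5656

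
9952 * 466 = 4637632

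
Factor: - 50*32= - 2^6*5^2= -1600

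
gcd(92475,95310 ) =135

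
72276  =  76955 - 4679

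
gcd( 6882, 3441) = 3441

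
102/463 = 102/463 = 0.22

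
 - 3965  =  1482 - 5447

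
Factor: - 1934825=-5^2*193^1*401^1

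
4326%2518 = 1808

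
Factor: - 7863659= - 157^1 * 50087^1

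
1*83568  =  83568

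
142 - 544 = -402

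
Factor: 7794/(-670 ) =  - 3897/335 = - 3^2*5^(- 1)*67^(  -  1 )*433^1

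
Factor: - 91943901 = -3^2*7^1*1459427^1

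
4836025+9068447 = 13904472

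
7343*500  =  3671500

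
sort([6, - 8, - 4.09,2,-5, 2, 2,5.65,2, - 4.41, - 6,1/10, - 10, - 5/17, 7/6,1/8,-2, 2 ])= [ - 10 ,- 8, - 6, - 5, - 4.41, -4.09, - 2, - 5/17,1/10, 1/8,  7/6,2, 2  ,  2,2, 2,5.65,6] 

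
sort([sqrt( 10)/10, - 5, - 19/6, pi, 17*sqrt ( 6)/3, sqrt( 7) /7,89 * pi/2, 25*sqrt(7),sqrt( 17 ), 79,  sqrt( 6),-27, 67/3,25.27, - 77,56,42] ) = [  -  77, - 27,-5, - 19/6,  sqrt( 10) /10,sqrt( 7)/7 , sqrt ( 6) , pi, sqrt( 17) , 17 * sqrt( 6)/3,67/3 , 25.27,42 , 56, 25*sqrt( 7 ),79,89 * pi/2]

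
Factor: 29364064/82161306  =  14682032/41080653 = 2^4*3^( - 2)*17^(-1)*59^1* 103^1*151^1*268501^(  -  1) 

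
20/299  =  20/299 =0.07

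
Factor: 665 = 5^1*7^1 * 19^1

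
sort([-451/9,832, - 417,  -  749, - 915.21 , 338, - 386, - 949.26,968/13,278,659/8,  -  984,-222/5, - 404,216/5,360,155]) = [ - 984, - 949.26, - 915.21, - 749,-417,  -  404, - 386, - 451/9, - 222/5,  216/5,968/13,659/8,155 , 278,338,360,832]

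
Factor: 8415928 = 2^3*1051991^1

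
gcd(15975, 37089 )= 9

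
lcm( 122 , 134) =8174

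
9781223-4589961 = 5191262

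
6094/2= 3047= 3047.00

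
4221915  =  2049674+2172241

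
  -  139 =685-824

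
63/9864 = 7/1096 = 0.01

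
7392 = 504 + 6888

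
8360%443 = 386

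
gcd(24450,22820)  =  1630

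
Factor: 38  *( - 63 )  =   - 2394 = - 2^1 * 3^2*7^1 * 19^1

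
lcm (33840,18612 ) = 372240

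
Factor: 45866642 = 2^1*47^1*487943^1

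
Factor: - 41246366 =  - 2^1 * 7^1*2946169^1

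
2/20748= 1/10374 = 0.00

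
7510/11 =682 + 8/11 = 682.73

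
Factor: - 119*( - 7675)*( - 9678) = - 2^1*3^1*5^2 * 7^1*17^1*307^1*1613^1 = - 8839159350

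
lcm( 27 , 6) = 54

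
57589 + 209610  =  267199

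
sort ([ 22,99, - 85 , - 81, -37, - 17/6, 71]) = [ - 85, -81, - 37, - 17/6,22,  71, 99]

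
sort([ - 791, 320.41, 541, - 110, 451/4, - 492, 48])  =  [ - 791, - 492,-110,48,451/4,  320.41,541]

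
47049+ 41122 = 88171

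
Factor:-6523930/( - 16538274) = 3261965/8269137 = 3^ ( - 2)*5^1*7^1*93199^1*918793^(-1)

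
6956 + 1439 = 8395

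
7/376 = 7/376 = 0.02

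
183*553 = 101199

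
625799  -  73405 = 552394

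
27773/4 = 6943+1/4 = 6943.25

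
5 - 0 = 5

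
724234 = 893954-169720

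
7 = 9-2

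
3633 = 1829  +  1804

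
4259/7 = 608 + 3/7  =  608.43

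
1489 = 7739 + - 6250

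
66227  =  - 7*( - 9461 )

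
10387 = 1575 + 8812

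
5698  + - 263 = 5435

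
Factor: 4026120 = 2^3*3^1*5^1*7^1*4793^1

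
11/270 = 11/270=0.04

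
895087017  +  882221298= 1777308315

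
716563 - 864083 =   -  147520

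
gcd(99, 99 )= 99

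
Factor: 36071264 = 2^5*1127227^1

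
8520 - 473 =8047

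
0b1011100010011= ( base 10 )5907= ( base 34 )53P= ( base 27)82l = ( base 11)4490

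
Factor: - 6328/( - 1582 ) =2^2  =  4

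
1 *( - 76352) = -76352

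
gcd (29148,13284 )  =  12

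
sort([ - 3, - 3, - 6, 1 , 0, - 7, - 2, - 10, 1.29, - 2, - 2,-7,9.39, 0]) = [ - 10, - 7, - 7, - 6, - 3, - 3,-2,-2, - 2,  0, 0,1, 1.29, 9.39 ]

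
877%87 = 7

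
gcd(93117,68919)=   3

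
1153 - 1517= - 364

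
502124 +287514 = 789638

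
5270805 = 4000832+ 1269973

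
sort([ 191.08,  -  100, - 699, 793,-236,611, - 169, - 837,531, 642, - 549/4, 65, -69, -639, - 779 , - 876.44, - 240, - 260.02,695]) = [- 876.44, - 837, - 779 , - 699, - 639, - 260.02 , - 240,-236 , - 169, - 549/4, - 100, - 69,65,191.08, 531, 611,642,695 , 793]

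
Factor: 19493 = 101^1*193^1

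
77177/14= 5512 + 9/14 =5512.64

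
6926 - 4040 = 2886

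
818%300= 218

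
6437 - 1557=4880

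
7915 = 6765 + 1150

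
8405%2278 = 1571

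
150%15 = 0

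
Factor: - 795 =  - 3^1*5^1*53^1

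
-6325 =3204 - 9529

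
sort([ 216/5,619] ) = [ 216/5 , 619]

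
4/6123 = 4/6123   =  0.00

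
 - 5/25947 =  - 1  +  25942/25947 = - 0.00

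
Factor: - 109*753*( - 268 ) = 2^2*3^1*67^1*109^1*251^1 = 21996636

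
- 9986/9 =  - 9986/9= - 1109.56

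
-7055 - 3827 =  -  10882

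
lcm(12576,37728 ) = 37728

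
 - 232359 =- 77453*3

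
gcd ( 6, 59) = 1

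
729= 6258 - 5529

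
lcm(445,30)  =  2670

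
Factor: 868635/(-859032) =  - 2^( - 3)*3^(- 1 )*5^1*41^( - 1)*199^1 = - 995/984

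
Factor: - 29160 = -2^3 * 3^6*5^1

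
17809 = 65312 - 47503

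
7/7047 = 7/7047 = 0.00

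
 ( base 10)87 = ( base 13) 69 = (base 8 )127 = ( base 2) 1010111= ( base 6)223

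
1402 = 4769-3367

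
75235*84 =6319740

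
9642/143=67 + 61/143 = 67.43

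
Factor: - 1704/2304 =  - 2^( - 5)*3^(  -  1)*71^1 = - 71/96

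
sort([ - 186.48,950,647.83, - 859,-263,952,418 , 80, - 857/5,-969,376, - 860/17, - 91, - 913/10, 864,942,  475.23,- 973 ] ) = [ - 973 , - 969, - 859, - 263, - 186.48, - 857/5,-913/10, - 91, - 860/17,80, 376, 418,475.23 , 647.83, 864, 942,950, 952 ] 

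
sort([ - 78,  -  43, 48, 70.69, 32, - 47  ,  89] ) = [ - 78,-47, - 43 , 32, 48, 70.69 , 89 ] 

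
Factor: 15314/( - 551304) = - 2^( - 2)*3^( - 2 ) = -  1/36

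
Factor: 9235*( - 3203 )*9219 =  - 272695300395 =- 3^1* 5^1*7^1  *439^1*1847^1 *3203^1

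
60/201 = 20/67 = 0.30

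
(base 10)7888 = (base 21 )hid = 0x1ED0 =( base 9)11734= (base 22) g6c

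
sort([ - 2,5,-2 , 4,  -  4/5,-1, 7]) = [  -  2, - 2, - 1, - 4/5,4, 5,7]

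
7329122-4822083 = 2507039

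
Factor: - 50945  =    -  5^1*23^1*443^1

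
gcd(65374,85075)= 1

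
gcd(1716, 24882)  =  858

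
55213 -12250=42963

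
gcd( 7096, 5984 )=8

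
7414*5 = 37070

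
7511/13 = 7511/13=577.77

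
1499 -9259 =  - 7760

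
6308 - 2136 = 4172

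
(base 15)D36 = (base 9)4066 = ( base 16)BA0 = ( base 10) 2976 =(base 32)2t0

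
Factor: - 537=  -  3^1*179^1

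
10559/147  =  10559/147 =71.83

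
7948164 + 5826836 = 13775000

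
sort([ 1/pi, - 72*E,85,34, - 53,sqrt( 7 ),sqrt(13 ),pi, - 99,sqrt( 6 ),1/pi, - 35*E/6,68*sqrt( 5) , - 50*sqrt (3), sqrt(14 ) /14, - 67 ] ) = [ - 72*E, - 99, - 50*sqrt( 3 ), - 67, - 53 , - 35*E/6,sqrt( 14)/14, 1/pi, 1/pi, sqrt( 6 ), sqrt( 7) , pi,sqrt( 13 ), 34, 85,68*sqrt( 5)] 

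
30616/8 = 3827 = 3827.00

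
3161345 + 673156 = 3834501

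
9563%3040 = 443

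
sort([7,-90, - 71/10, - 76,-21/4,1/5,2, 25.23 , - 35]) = [ - 90, - 76, -35, - 71/10,  -  21/4, 1/5, 2, 7, 25.23] 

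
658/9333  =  658/9333 = 0.07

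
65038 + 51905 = 116943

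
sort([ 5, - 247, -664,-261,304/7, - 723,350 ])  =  [-723, - 664, - 261, - 247, 5,304/7, 350 ] 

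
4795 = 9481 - 4686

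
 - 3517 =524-4041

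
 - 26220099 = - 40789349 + 14569250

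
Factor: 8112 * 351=2847312 = 2^4*3^4*13^3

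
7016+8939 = 15955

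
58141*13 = 755833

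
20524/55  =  20524/55 = 373.16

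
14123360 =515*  27424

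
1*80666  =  80666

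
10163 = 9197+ 966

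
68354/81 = 68354/81 = 843.88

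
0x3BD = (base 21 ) 23c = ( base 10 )957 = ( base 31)ur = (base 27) 18c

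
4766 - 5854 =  - 1088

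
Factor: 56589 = 3^1 * 13^1* 1451^1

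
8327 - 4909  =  3418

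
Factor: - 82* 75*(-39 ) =2^1*3^2*5^2 *13^1 * 41^1 =239850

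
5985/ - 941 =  - 7 + 602/941 = - 6.36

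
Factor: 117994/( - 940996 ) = - 2^( - 1)*7^( - 2 )*4801^( - 1 )*58997^1=- 58997/470498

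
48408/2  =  24204 = 24204.00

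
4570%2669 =1901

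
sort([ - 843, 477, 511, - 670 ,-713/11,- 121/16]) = [-843 ,  -  670,  -  713/11,-121/16, 477, 511 ]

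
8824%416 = 88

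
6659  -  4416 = 2243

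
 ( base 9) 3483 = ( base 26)3LC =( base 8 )5032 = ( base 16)A1A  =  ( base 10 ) 2586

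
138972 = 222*626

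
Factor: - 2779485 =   -  3^1*5^1*185299^1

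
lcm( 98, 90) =4410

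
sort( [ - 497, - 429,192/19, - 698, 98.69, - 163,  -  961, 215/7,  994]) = [ - 961, - 698 , - 497, - 429,-163, 192/19,215/7, 98.69, 994] 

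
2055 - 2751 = - 696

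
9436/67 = 140+56/67 = 140.84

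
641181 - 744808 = -103627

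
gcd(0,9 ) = 9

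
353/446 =353/446 =0.79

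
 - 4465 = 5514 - 9979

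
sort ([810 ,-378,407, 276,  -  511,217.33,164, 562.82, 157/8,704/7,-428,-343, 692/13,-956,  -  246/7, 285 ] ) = [ - 956, - 511, - 428 , - 378,- 343, - 246/7, 157/8, 692/13, 704/7 , 164,217.33 , 276, 285 , 407,  562.82,810] 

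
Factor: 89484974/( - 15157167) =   -  2^1*3^( -1 )*17^1*41^( - 1)*307^1* 8573^1*123229^( - 1) 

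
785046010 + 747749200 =1532795210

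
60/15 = 4 = 4.00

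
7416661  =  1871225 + 5545436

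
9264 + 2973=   12237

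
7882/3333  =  2+1216/3333 = 2.36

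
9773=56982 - 47209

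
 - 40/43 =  -1+3/43 = - 0.93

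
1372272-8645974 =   -  7273702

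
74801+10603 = 85404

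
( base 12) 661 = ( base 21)22d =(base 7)2506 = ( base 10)937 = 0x3a9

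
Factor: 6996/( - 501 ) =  - 2^2*11^1*53^1*167^( - 1 )= - 2332/167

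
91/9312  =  91/9312 = 0.01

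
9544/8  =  1193 = 1193.00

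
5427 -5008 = 419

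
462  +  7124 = 7586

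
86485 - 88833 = - 2348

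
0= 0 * 10305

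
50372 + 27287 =77659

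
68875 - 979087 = -910212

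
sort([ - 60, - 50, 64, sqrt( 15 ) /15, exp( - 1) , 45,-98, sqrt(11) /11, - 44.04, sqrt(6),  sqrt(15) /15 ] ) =[ - 98,-60, - 50,  -  44.04, sqrt(15) /15,sqrt(15)/15,sqrt(11) /11,exp(-1), sqrt(6),45, 64 ]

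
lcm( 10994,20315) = 934490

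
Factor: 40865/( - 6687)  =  -3^( - 2) * 5^1*11^1 = - 55/9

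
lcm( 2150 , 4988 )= 124700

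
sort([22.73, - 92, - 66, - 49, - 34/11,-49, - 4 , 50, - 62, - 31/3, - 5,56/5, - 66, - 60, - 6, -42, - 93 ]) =[ - 93, - 92, - 66, - 66, -62, - 60, - 49, - 49, - 42,-31/3 ,  -  6, - 5, - 4, - 34/11,56/5,  22.73,50 ]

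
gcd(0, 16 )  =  16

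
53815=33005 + 20810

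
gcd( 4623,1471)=1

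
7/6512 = 7/6512 = 0.00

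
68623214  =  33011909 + 35611305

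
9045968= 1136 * 7963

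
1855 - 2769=  -  914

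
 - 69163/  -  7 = 9880 + 3/7 = 9880.43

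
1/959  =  1/959= 0.00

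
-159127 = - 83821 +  - 75306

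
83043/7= 11863 + 2/7 = 11863.29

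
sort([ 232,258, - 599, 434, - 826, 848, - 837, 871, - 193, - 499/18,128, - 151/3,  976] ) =[ - 837, - 826, - 599 , - 193, - 151/3, - 499/18 , 128, 232,258, 434,848,871,976]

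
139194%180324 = 139194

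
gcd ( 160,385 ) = 5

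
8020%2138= 1606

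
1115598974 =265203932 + 850395042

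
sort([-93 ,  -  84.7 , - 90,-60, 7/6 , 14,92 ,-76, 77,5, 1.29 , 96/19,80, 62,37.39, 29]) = [ - 93, - 90,-84.7, - 76, - 60,  7/6,1.29 , 5,96/19,14, 29,37.39,62,77,80,92 ]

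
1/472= 1/472 = 0.00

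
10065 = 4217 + 5848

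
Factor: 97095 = 3^1*5^1*6473^1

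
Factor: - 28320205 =-5^1*31^1*182711^1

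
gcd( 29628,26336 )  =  3292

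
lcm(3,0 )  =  0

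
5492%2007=1478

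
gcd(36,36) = 36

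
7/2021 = 7/2021= 0.00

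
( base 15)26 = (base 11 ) 33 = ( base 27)19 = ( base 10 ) 36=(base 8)44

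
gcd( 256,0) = 256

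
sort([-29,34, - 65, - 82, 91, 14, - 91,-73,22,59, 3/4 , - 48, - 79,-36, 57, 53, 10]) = [  -  91, - 82 ,-79,  -  73, - 65,- 48, -36, -29, 3/4,10,14,22, 34,53, 57, 59, 91 ]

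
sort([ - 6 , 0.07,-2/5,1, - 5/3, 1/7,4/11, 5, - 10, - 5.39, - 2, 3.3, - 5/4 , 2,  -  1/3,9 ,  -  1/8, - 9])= [ - 10, - 9,-6, - 5.39,-2, - 5/3,  -  5/4,- 2/5,  -  1/3, - 1/8,0.07,  1/7,4/11,1,  2,3.3, 5,9 ]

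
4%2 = 0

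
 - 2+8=6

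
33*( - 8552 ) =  - 282216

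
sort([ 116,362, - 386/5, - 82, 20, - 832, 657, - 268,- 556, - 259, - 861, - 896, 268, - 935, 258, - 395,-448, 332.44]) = [- 935,-896, - 861, - 832, - 556, - 448,  -  395,-268 , - 259,-82, - 386/5,20,116, 258, 268 , 332.44, 362, 657 ]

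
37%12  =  1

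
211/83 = 2  +  45/83= 2.54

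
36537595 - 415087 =36122508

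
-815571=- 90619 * 9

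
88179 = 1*88179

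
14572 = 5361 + 9211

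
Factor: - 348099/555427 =- 591/943 = - 3^1*23^( - 1 )* 41^( - 1)*197^1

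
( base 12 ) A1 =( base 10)121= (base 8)171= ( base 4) 1321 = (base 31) 3s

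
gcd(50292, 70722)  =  18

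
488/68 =122/17   =  7.18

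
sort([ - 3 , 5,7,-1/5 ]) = [ - 3, - 1/5, 5,7 ] 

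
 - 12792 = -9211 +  - 3581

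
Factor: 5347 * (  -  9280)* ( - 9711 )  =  481861373760=2^6*3^2*5^1*13^1*29^1*83^1*5347^1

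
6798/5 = 1359 + 3/5 = 1359.60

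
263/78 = 263/78  =  3.37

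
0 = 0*4012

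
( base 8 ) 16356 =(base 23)E00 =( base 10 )7406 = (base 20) IA6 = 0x1CEE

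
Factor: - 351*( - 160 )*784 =44029440 = 2^9*3^3*5^1*7^2* 13^1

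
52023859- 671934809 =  - 619910950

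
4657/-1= -4657/1  =  - 4657.00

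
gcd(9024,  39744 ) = 192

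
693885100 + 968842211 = 1662727311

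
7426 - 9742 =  - 2316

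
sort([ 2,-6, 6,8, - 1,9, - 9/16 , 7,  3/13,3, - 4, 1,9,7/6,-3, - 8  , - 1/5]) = [ - 8,-6,-4, - 3 ,-1, -9/16, - 1/5, 3/13,1, 7/6,2,3,  6, 7, 8,9,9] 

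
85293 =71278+14015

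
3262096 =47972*68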